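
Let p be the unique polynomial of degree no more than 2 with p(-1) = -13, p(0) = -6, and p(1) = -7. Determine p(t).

Using the Lagrange interpolation formula with nodes -1, 0, 1:
  L_0(t) = t(t - 1) / 2
  L_1(t) = (t + 1)(t - 1) / -1
  L_2(t) = (t + 1)t / 2
Then p(t) = -13·L_0(t) - 6·L_1(t) - 7·L_2(t).
Expanding and collecting terms gives p(t) = -4t² + 3t - 6.
Check: p(-1) = -13. ✓

p(t) = -4t^2 + 3t - 6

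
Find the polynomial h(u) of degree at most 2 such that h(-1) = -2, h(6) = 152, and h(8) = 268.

Write h(u) = au^2 + bu + c. Substituting each data point gives a linear system:
  a - b + c = -2
  36a + 6b + c = 152
  64a + 8b + c = 268
Solving the system yields a = 4, b = 2, c = -4.
So h(u) = 4u^2 + 2u - 4.
Check: h(6) = 152. ✓

h(u) = 4u^2 + 2u - 4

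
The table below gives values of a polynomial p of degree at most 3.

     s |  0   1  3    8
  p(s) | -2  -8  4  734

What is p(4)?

46

Write p(s) = as^3 + bs^2 + cs + d. Substituting each data point gives a linear system:
  d = -2
  a + b + c + d = -8
  27a + 9b + 3c + d = 4
  512a + 64b + 8c + d = 734
Solving the system yields a = 2, b = -4, c = -4, d = -2.
So p(s) = 2s^3 - 4s^2 - 4s - 2.
Then p(4) = 46.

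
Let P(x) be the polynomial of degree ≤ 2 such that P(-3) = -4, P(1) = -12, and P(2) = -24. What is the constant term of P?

Write P(x) = ax^2 + bx + c. Substituting each data point gives a linear system:
  9a - 3b + c = -4
  a + b + c = -12
  4a + 2b + c = -24
Solving the system yields a = -2, b = -6, c = -4.
So P(x) = -2x² - 6x - 4.
The constant term is -4.

-4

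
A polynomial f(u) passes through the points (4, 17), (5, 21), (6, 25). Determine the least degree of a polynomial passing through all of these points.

1

Forward differences of the values at u = 4, 5, 6:
  f  : 17  21  25
  Δ  : 4  4
  Δ^2: 0
The first differences are constant (4) and nonzero, while all higher differences vanish, so the minimal degree is 1.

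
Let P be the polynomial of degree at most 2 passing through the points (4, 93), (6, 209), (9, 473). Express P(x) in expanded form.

Using the Lagrange interpolation formula with nodes 4, 6, 9:
  L_0(x) = (x - 6)(x - 9) / 10
  L_1(x) = (x - 4)(x - 9) / -6
  L_2(x) = (x - 4)(x - 6) / 15
Then P(x) = 93·L_0(x) + 209·L_1(x) + 473·L_2(x).
Expanding and collecting terms gives P(x) = 6x^2 - 2x + 5.
Check: P(6) = 209. ✓

P(x) = 6x^2 - 2x + 5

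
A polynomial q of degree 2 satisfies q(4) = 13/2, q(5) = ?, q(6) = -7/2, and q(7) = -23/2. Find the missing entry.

5/2

The 3 known points determine the degree-2 polynomial uniquely.
Write q(n) = an^2 + bn + c. Substituting each data point gives a linear system:
  16a + 4b + c = 13/2
  36a + 6b + c = -7/2
  49a + 7b + c = -23/2
Solving the system yields a = -1, b = 5, c = 5/2.
So q(n) = -n^2 + 5n + 5/2.
Then q(5) = 5/2.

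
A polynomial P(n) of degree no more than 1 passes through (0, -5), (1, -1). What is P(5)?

Write P(n) = an + b. Substituting each data point gives a linear system:
  b = -5
  a + b = -1
Solving the system yields a = 4, b = -5.
So P(n) = 4n - 5.
Then P(5) = 15.

15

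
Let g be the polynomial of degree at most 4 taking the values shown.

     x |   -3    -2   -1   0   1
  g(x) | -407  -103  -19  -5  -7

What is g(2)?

-67

Write g(x) = ax^4 + bx^3 + cx^2 + dx + e. Substituting each data point gives a linear system:
  81a - 27b + 9c - 3d + e = -407
  16a - 8b + 4c - 2d + e = -103
  a - b + c - d + e = -19
  e = -5
  a + b + c + d + e = -7
Solving the system yields a = -4, b = 1, c = -4, d = 5, e = -5.
So g(x) = -4x⁴ + x³ - 4x² + 5x - 5.
Then g(2) = -67.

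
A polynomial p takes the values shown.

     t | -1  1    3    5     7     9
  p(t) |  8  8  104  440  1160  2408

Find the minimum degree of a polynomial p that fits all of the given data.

Forward differences of the values at t = -1, 1, 3, 5, 7, 9:
  p  : 8  8  104  440  1160  2408
  Δ  : 0  96  336  720  1248
  Δ^2: 96  240  384  528
  Δ^3: 144  144  144
  Δ^4: 0  0
  Δ^5: 0
The third differences are constant (144) and nonzero, while all higher differences vanish, so the minimal degree is 3.

3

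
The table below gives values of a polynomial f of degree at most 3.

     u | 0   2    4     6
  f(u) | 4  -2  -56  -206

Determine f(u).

Using the Lagrange interpolation formula with nodes 0, 2, 4, 6:
  L_0(u) = (u - 2)(u - 4)(u - 6) / -48
  L_1(u) = u(u - 4)(u - 6) / 16
  L_2(u) = u(u - 2)(u - 6) / -16
  L_3(u) = u(u - 2)(u - 4) / 48
Then f(u) = 4·L_0(u) - 2·L_1(u) - 56·L_2(u) - 206·L_3(u).
Expanding and collecting terms gives f(u) = -u^3 + u + 4.
Check: f(6) = -206. ✓

f(u) = -u^3 + u + 4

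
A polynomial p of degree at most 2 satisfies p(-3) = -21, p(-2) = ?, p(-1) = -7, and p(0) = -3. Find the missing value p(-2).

-13

The 3 known points determine the degree-2 polynomial uniquely.
Write p(u) = au^2 + bu + c. Substituting each data point gives a linear system:
  9a - 3b + c = -21
  a - b + c = -7
  c = -3
Solving the system yields a = -1, b = 3, c = -3.
So p(u) = -u^2 + 3u - 3.
Then p(-2) = -13.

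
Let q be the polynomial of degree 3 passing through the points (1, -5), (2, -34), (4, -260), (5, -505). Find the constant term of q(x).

0

Write q(x) = ax^3 + bx^2 + cx + d. Substituting each data point gives a linear system:
  a + b + c + d = -5
  8a + 4b + 2c + d = -34
  64a + 16b + 4c + d = -260
  125a + 25b + 5c + d = -505
Solving the system yields a = -4, b = 0, c = -1, d = 0.
So q(x) = -4x^3 - x.
The constant term is 0.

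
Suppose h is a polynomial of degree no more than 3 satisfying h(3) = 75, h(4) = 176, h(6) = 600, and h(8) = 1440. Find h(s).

h(s) = 3s^3 - 2s^2 + 4s

Using the Lagrange interpolation formula with nodes 3, 4, 6, 8:
  L_0(s) = (s - 4)(s - 6)(s - 8) / -15
  L_1(s) = (s - 3)(s - 6)(s - 8) / 8
  L_2(s) = (s - 3)(s - 4)(s - 8) / -12
  L_3(s) = (s - 3)(s - 4)(s - 6) / 40
Then h(s) = 75·L_0(s) + 176·L_1(s) + 600·L_2(s) + 1440·L_3(s).
Expanding and collecting terms gives h(s) = 3s³ - 2s² + 4s.
Check: h(4) = 176. ✓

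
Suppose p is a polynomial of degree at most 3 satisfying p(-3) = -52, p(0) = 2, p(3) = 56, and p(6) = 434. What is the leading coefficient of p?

Write p(t) = at^3 + bt^2 + ct + d. Substituting each data point gives a linear system:
  -27a + 9b - 3c + d = -52
  d = 2
  27a + 9b + 3c + d = 56
  216a + 36b + 6c + d = 434
Solving the system yields a = 2, b = 0, c = 0, d = 2.
So p(t) = 2t^3 + 2.
The leading coefficient is 2.

2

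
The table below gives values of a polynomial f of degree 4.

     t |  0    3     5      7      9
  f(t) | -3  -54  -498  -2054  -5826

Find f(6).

-1077

Using the Lagrange interpolation formula with nodes 0, 3, 5, 7, 9:
  L_0(t) = (t - 3)(t - 5)(t - 7)(t - 9) / 945
  L_1(t) = t(t - 5)(t - 7)(t - 9) / -144
  L_2(t) = t(t - 3)(t - 7)(t - 9) / 80
  L_3(t) = t(t - 3)(t - 5)(t - 9) / -112
  L_4(t) = t(t - 3)(t - 5)(t - 7) / 432
Then f(t) = -3·L_0(t) - 54·L_1(t) - 498·L_2(t) - 2054·L_3(t) - 5826·L_4(t).
Expanding and collecting terms gives f(t) = -t⁴ + t³ + t - 3.
Evaluating at t = 6: f(6) = -1077.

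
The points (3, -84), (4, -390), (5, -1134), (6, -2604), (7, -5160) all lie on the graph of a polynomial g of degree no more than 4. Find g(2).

0

Write g(t) = at^4 + bt^3 + ct^2 + dt + e. Substituting each data point gives a linear system:
  81a + 27b + 9c + 3d + e = -84
  256a + 64b + 16c + 4d + e = -390
  625a + 125b + 25c + 5d + e = -1134
  1296a + 216b + 36c + 6d + e = -2604
  2401a + 343b + 49c + 7d + e = -5160
Solving the system yields a = -3, b = 6, c = 0, d = -3, e = 6.
So g(t) = -3t^4 + 6t^3 - 3t + 6.
Then g(2) = 0.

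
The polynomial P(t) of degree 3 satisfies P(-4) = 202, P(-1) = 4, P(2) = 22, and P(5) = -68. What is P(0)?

Write P(t) = at^3 + bt^2 + ct + d. Substituting each data point gives a linear system:
  -64a + 16b - 4c + d = 202
  -a + b - c + d = 4
  8a + 4b + 2c + d = 22
  125a + 25b + 5c + d = -68
Solving the system yields a = -2, b = 6, c = 6, d = 2.
So P(t) = -2t^3 + 6t^2 + 6t + 2.
Then P(0) = 2.

2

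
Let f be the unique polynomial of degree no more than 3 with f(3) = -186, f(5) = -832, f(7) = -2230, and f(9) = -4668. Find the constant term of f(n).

3

Write f(n) = an^3 + bn^2 + cn + d. Substituting each data point gives a linear system:
  27a + 9b + 3c + d = -186
  125a + 25b + 5c + d = -832
  343a + 49b + 7c + d = -2230
  729a + 81b + 9c + d = -4668
Solving the system yields a = -6, b = -4, c = 3, d = 3.
So f(n) = -6n^3 - 4n^2 + 3n + 3.
The constant term is 3.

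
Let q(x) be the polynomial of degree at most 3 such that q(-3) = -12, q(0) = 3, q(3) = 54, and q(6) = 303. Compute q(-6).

Using the Lagrange interpolation formula with nodes -3, 0, 3, 6:
  L_0(x) = x(x - 3)(x - 6) / -162
  L_1(x) = (x + 3)(x - 3)(x - 6) / 54
  L_2(x) = (x + 3)x(x - 6) / -54
  L_3(x) = (x + 3)x(x - 3) / 162
Then q(x) = -12·L_0(x) + 3·L_1(x) + 54·L_2(x) + 303·L_3(x).
Expanding and collecting terms gives q(x) = x^3 + 2x^2 + 2x + 3.
Evaluating at x = -6: q(-6) = -153.

-153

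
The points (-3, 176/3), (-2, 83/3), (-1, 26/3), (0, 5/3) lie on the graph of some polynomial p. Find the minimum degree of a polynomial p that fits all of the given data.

Forward differences of the values at u = -3, -2, -1, 0:
  p  : 176/3  83/3  26/3  5/3
  Δ  : -31  -19  -7
  Δ^2: 12  12
  Δ^3: 0
The second differences are constant (12) and nonzero, while all higher differences vanish, so the minimal degree is 2.

2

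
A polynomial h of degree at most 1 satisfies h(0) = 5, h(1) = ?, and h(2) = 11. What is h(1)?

The 2 known points determine the degree-1 polynomial uniquely.
Write h(n) = an + b. Substituting each data point gives a linear system:
  b = 5
  2a + b = 11
Solving the system yields a = 3, b = 5.
So h(n) = 3n + 5.
Then h(1) = 8.

8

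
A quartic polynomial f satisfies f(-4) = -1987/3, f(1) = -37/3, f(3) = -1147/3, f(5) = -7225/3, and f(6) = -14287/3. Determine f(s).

f(s) = -3s^4 - 3s^3 - 6s^2 - 2s + 5/3

Write f(s) = as^4 + bs^3 + cs^2 + ds + e. Substituting each data point gives a linear system:
  256a - 64b + 16c - 4d + e = -1987/3
  a + b + c + d + e = -37/3
  81a + 27b + 9c + 3d + e = -1147/3
  625a + 125b + 25c + 5d + e = -7225/3
  1296a + 216b + 36c + 6d + e = -14287/3
Solving the system yields a = -3, b = -3, c = -6, d = -2, e = 5/3.
So f(s) = -3s⁴ - 3s³ - 6s² - 2s + 5/3.
Check: f(3) = -1147/3. ✓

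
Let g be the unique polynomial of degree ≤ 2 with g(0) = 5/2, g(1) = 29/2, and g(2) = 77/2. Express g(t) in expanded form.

g(t) = 6t^2 + 6t + 5/2

Write g(t) = at^2 + bt + c. Substituting each data point gives a linear system:
  c = 5/2
  a + b + c = 29/2
  4a + 2b + c = 77/2
Solving the system yields a = 6, b = 6, c = 5/2.
So g(t) = 6t^2 + 6t + 5/2.
Check: g(0) = 5/2. ✓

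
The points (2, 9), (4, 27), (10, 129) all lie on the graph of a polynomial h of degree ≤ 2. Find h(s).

Write h(s) = as^2 + bs + c. Substituting each data point gives a linear system:
  4a + 2b + c = 9
  16a + 4b + c = 27
  100a + 10b + c = 129
Solving the system yields a = 1, b = 3, c = -1.
So h(s) = s^2 + 3s - 1.
Check: h(2) = 9. ✓

h(s) = s^2 + 3s - 1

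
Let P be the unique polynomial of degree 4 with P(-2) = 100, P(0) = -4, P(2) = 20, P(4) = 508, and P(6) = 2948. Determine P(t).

P(t) = 3t^4 - 5t^3 + 4t^2 - 4

Using the Lagrange interpolation formula with nodes -2, 0, 2, 4, 6:
  L_0(t) = t(t - 2)(t - 4)(t - 6) / 384
  L_1(t) = (t + 2)(t - 2)(t - 4)(t - 6) / -96
  L_2(t) = (t + 2)t(t - 4)(t - 6) / 64
  L_3(t) = (t + 2)t(t - 2)(t - 6) / -96
  L_4(t) = (t + 2)t(t - 2)(t - 4) / 384
Then P(t) = 100·L_0(t) - 4·L_1(t) + 20·L_2(t) + 508·L_3(t) + 2948·L_4(t).
Expanding and collecting terms gives P(t) = 3t^4 - 5t^3 + 4t^2 - 4.
Check: P(4) = 508. ✓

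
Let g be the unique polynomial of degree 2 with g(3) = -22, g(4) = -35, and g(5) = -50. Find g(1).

Using the Lagrange interpolation formula with nodes 3, 4, 5:
  L_0(x) = (x - 4)(x - 5) / 2
  L_1(x) = (x - 3)(x - 5) / -1
  L_2(x) = (x - 3)(x - 4) / 2
Then g(x) = -22·L_0(x) - 35·L_1(x) - 50·L_2(x).
Expanding and collecting terms gives g(x) = -x^2 - 6x + 5.
Evaluating at x = 1: g(1) = -2.

-2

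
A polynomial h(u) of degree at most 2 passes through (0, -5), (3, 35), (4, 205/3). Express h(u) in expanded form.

Using the Lagrange interpolation formula with nodes 0, 3, 4:
  L_0(u) = (u - 3)(u - 4) / 12
  L_1(u) = u(u - 4) / -3
  L_2(u) = u(u - 3) / 4
Then h(u) = -5·L_0(u) + 35·L_1(u) + 205/3·L_2(u).
Expanding and collecting terms gives h(u) = 5u² - (5/3)u - 5.
Check: h(3) = 35. ✓

h(u) = 5u^2 - (5/3)u - 5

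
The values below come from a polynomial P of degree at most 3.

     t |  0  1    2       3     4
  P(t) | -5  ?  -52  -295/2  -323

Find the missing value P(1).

-25/2

The 4 known points determine the degree-3 polynomial uniquely.
Write P(t) = at^3 + bt^2 + ct + d. Substituting each data point gives a linear system:
  d = -5
  8a + 4b + 2c + d = -52
  27a + 9b + 3c + d = -295/2
  64a + 16b + 4c + d = -323
Solving the system yields a = -4, b = -4, c = 1/2, d = -5.
So P(t) = -4t^3 - 4t^2 + (1/2)t - 5.
Then P(1) = -25/2.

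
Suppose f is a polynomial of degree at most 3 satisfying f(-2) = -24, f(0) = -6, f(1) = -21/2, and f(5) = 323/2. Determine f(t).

f(t) = 2t^3 - (5/2)t^2 - 4t - 6

Using the Lagrange interpolation formula with nodes -2, 0, 1, 5:
  L_0(t) = t(t - 1)(t - 5) / -42
  L_1(t) = (t + 2)(t - 1)(t - 5) / 10
  L_2(t) = (t + 2)t(t - 5) / -12
  L_3(t) = (t + 2)t(t - 1) / 140
Then f(t) = -24·L_0(t) - 6·L_1(t) - 21/2·L_2(t) + 323/2·L_3(t).
Expanding and collecting terms gives f(t) = 2t^3 - (5/2)t^2 - 4t - 6.
Check: f(0) = -6. ✓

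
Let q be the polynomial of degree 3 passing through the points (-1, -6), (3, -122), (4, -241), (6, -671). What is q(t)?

q(t) = -2t^3 - 6t^2 - 3t - 5

Using the Lagrange interpolation formula with nodes -1, 3, 4, 6:
  L_0(t) = (t - 3)(t - 4)(t - 6) / -140
  L_1(t) = (t + 1)(t - 4)(t - 6) / 12
  L_2(t) = (t + 1)(t - 3)(t - 6) / -10
  L_3(t) = (t + 1)(t - 3)(t - 4) / 42
Then q(t) = -6·L_0(t) - 122·L_1(t) - 241·L_2(t) - 671·L_3(t).
Expanding and collecting terms gives q(t) = -2t^3 - 6t^2 - 3t - 5.
Check: q(4) = -241. ✓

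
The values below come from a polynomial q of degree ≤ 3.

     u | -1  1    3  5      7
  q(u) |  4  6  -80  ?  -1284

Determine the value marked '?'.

-446

The 4 known points determine the degree-3 polynomial uniquely.
Write q(u) = au^3 + bu^2 + cu + d. Substituting each data point gives a linear system:
  -a + b - c + d = 4
  a + b + c + d = 6
  27a + 9b + 3c + d = -80
  343a + 49b + 7c + d = -1284
Solving the system yields a = -4, b = 1, c = 5, d = 4.
So q(u) = -4u^3 + u^2 + 5u + 4.
Then q(5) = -446.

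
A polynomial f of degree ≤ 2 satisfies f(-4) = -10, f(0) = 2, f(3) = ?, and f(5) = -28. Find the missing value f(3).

The 3 known points determine the degree-2 polynomial uniquely.
Write f(n) = an^2 + bn + c. Substituting each data point gives a linear system:
  16a - 4b + c = -10
  c = 2
  25a + 5b + c = -28
Solving the system yields a = -1, b = -1, c = 2.
So f(n) = -n^2 - n + 2.
Then f(3) = -10.

-10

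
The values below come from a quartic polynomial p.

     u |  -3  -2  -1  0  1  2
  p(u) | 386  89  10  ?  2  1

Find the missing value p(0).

The 5 known points determine the degree-4 polynomial uniquely.
Write p(u) = au^4 + bu^3 + cu^2 + du + e. Substituting each data point gives a linear system:
  81a - 27b + 9c - 3d + e = 386
  16a - 8b + 4c - 2d + e = 89
  a - b + c - d + e = 10
  a + b + c + d + e = 2
  16a + 8b + 4c + 2d + e = 1
Solving the system yields a = 3, b = -6, c = -2, d = 2, e = 5.
So p(u) = 3u^4 - 6u^3 - 2u^2 + 2u + 5.
Then p(0) = 5.

5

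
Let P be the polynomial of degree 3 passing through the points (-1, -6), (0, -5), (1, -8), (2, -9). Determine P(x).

P(x) = x^3 - 2x^2 - 2x - 5

Write P(x) = ax^3 + bx^2 + cx + d. Substituting each data point gives a linear system:
  -a + b - c + d = -6
  d = -5
  a + b + c + d = -8
  8a + 4b + 2c + d = -9
Solving the system yields a = 1, b = -2, c = -2, d = -5.
So P(x) = x³ - 2x² - 2x - 5.
Check: P(-1) = -6. ✓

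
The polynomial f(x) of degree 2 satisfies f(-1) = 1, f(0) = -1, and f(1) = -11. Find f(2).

Forward differences of the values at x = -1, 0, 1:
  f  : 1  -1  -11
  Δ  : -2  -10
  Δ^2: -8
The second differences are constant, confirming degree 2.
Interpolating (Newton forward form) and evaluating at x = 2 gives f(2) = -29.

-29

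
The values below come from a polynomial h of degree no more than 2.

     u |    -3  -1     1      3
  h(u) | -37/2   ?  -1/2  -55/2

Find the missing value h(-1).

On equispaced nodes a degree-2 polynomial has vanishing third forward difference, so
  - h(-3) + 3·h(-1) - 3·h(1) + h(3) = 0.
Substituting the known values and solving for h(-1):
  3·h(-1) = 15/2
  h(-1) = 5/2.

5/2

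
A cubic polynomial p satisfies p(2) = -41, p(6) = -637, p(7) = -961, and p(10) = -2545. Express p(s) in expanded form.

Write p(s) = as^3 + bs^2 + cs + d. Substituting each data point gives a linear system:
  8a + 4b + 2c + d = -41
  216a + 36b + 6c + d = -637
  343a + 49b + 7c + d = -961
  1000a + 100b + 10c + d = -2545
Solving the system yields a = -2, b = -5, c = -5, d = 5.
So p(s) = -2s^3 - 5s^2 - 5s + 5.
Check: p(2) = -41. ✓

p(s) = -2s^3 - 5s^2 - 5s + 5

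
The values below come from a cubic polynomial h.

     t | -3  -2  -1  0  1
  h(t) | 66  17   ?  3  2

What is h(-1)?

2

On equispaced nodes a degree-3 polynomial has vanishing fourth forward difference, so
  h(-3) - 4·h(-2) + 6·h(-1) - 4·h(0) + h(1) = 0.
Substituting the known values and solving for h(-1):
  6·h(-1) = 12
  h(-1) = 2.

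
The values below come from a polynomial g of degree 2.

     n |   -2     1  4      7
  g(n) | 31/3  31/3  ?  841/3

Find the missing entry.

301/3

On equispaced nodes a degree-2 polynomial has vanishing third forward difference, so
  - g(-2) + 3·g(1) - 3·g(4) + g(7) = 0.
Substituting the known values and solving for g(4):
  -3·g(4) = -301
  g(4) = 301/3.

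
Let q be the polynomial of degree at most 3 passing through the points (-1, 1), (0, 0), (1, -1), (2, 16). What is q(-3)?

Write q(s) = as^3 + bs^2 + cs + d. Substituting each data point gives a linear system:
  -a + b - c + d = 1
  d = 0
  a + b + c + d = -1
  8a + 4b + 2c + d = 16
Solving the system yields a = 3, b = 0, c = -4, d = 0.
So q(s) = 3s^3 - 4s.
Then q(-3) = -69.

-69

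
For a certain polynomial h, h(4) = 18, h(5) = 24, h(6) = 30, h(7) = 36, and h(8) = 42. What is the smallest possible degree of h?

1

Forward differences of the values at n = 4, 5, 6, 7, 8:
  h  : 18  24  30  36  42
  Δ  : 6  6  6  6
  Δ^2: 0  0  0
  Δ^3: 0  0
  Δ^4: 0
The first differences are constant (6) and nonzero, while all higher differences vanish, so the minimal degree is 1.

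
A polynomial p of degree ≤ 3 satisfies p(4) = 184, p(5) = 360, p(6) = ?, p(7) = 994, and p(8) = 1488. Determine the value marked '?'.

624

On equispaced nodes a degree-3 polynomial has vanishing fourth forward difference, so
  p(4) - 4·p(5) + 6·p(6) - 4·p(7) + p(8) = 0.
Substituting the known values and solving for p(6):
  6·p(6) = 3744
  p(6) = 624.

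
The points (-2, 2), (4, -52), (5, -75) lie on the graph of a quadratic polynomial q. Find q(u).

q(u) = -2u^2 - 5u

Using the Lagrange interpolation formula with nodes -2, 4, 5:
  L_0(u) = (u - 4)(u - 5) / 42
  L_1(u) = (u + 2)(u - 5) / -6
  L_2(u) = (u + 2)(u - 4) / 7
Then q(u) = 2·L_0(u) - 52·L_1(u) - 75·L_2(u).
Expanding and collecting terms gives q(u) = -2u^2 - 5u.
Check: q(4) = -52. ✓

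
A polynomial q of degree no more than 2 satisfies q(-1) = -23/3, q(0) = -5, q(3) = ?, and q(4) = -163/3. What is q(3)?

-33

The 3 known points determine the degree-2 polynomial uniquely.
Write q(x) = ax^2 + bx + c. Substituting each data point gives a linear system:
  a - b + c = -23/3
  c = -5
  16a + 4b + c = -163/3
Solving the system yields a = -3, b = -1/3, c = -5.
So q(x) = -3x² - (1/3)x - 5.
Then q(3) = -33.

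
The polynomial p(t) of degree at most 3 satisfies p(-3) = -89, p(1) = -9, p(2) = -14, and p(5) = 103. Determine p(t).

Write p(t) = at^3 + bt^2 + ct + d. Substituting each data point gives a linear system:
  -27a + 9b - 3c + d = -89
  a + b + c + d = -9
  8a + 4b + 2c + d = -14
  125a + 25b + 5c + d = 103
Solving the system yields a = 2, b = -5, c = -4, d = -2.
So p(t) = 2t^3 - 5t^2 - 4t - 2.
Check: p(5) = 103. ✓

p(t) = 2t^3 - 5t^2 - 4t - 2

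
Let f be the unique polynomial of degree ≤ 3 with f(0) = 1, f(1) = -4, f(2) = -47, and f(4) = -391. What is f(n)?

f(n) = -6n^3 - n^2 + 2n + 1

Write f(n) = an^3 + bn^2 + cn + d. Substituting each data point gives a linear system:
  d = 1
  a + b + c + d = -4
  8a + 4b + 2c + d = -47
  64a + 16b + 4c + d = -391
Solving the system yields a = -6, b = -1, c = 2, d = 1.
So f(n) = -6n^3 - n^2 + 2n + 1.
Check: f(4) = -391. ✓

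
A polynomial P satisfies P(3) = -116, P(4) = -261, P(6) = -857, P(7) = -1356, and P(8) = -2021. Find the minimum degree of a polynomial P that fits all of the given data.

3

Divided differences on the nodes 3, 4, 6, 7, 8:
  order 0: -116  -261  -857  -1356  -2021
  order 1: -145  -298  -499  -665
  order 2: -51  -67  -83
  order 3: -4  -4
  order 4: 0
The order-3 divided differences are all -4 (nonzero) and every higher order vanishes, so the data lies on a polynomial of degree exactly 3.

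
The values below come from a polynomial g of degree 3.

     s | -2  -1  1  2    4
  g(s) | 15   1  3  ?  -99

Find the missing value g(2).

-5

The 4 known points determine the degree-3 polynomial uniquely.
Write g(s) = as^3 + bs^2 + cs + d. Substituting each data point gives a linear system:
  -8a + 4b - 2c + d = 15
  -a + b - c + d = 1
  a + b + c + d = 3
  64a + 16b + 4c + d = -99
Solving the system yields a = -2, b = 1, c = 3, d = 1.
So g(s) = -2s³ + s² + 3s + 1.
Then g(2) = -5.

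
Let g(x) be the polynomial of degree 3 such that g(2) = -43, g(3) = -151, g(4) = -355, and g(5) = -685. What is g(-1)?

Forward differences of the values at x = 2, 3, 4, 5:
  g  : -43  -151  -355  -685
  Δ  : -108  -204  -330
  Δ^2: -96  -126
  Δ^3: -30
The third differences are constant, confirming degree 3.
Interpolating (Newton forward form) and evaluating at x = -1 gives g(-1) = 5.

5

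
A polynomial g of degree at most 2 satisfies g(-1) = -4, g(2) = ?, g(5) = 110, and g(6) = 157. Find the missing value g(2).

17

The 3 known points determine the degree-2 polynomial uniquely.
Write g(u) = au^2 + bu + c. Substituting each data point gives a linear system:
  a - b + c = -4
  25a + 5b + c = 110
  36a + 6b + c = 157
Solving the system yields a = 4, b = 3, c = -5.
So g(u) = 4u² + 3u - 5.
Then g(2) = 17.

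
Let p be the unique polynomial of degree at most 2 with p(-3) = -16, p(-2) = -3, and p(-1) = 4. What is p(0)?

5

Write p(x) = ax^2 + bx + c. Substituting each data point gives a linear system:
  9a - 3b + c = -16
  4a - 2b + c = -3
  a - b + c = 4
Solving the system yields a = -3, b = -2, c = 5.
So p(x) = -3x^2 - 2x + 5.
Then p(0) = 5.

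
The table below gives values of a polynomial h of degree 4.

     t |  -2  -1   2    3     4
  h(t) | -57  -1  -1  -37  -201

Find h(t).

Using the Lagrange interpolation formula with nodes -2, -1, 2, 3, 4:
  L_0(t) = (t + 1)(t - 2)(t - 3)(t - 4) / 120
  L_1(t) = (t + 2)(t - 2)(t - 3)(t - 4) / -60
  L_2(t) = (t + 2)(t + 1)(t - 3)(t - 4) / 24
  L_3(t) = (t + 2)(t + 1)(t - 2)(t - 4) / -20
  L_4(t) = (t + 2)(t + 1)(t - 2)(t - 3) / 60
Then h(t) = -57·L_0(t) - 1·L_1(t) - 1·L_2(t) - 37·L_3(t) - 201·L_4(t).
Expanding and collecting terms gives h(t) = -2t⁴ + 5t³ + t² - 6t - 1.
Check: h(-2) = -57. ✓

h(t) = -2t^4 + 5t^3 + t^2 - 6t - 1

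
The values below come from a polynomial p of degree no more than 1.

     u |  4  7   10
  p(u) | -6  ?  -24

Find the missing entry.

-15

The 2 known points determine the degree-1 polynomial uniquely.
Write p(u) = au + b. Substituting each data point gives a linear system:
  4a + b = -6
  10a + b = -24
Solving the system yields a = -3, b = 6.
So p(u) = -3u + 6.
Then p(7) = -15.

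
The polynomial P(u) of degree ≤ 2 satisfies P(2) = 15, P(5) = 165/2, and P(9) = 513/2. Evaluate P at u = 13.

1053/2

Write P(u) = au^2 + bu + c. Substituting each data point gives a linear system:
  4a + 2b + c = 15
  25a + 5b + c = 165/2
  81a + 9b + c = 513/2
Solving the system yields a = 3, b = 3/2, c = 0.
So P(u) = 3u² + (3/2)u.
Then P(13) = 1053/2.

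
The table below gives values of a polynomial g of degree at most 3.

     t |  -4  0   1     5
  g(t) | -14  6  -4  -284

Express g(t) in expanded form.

g(t) = -t^3 - 6t^2 - 3t + 6

Write g(t) = at^3 + bt^2 + ct + d. Substituting each data point gives a linear system:
  -64a + 16b - 4c + d = -14
  d = 6
  a + b + c + d = -4
  125a + 25b + 5c + d = -284
Solving the system yields a = -1, b = -6, c = -3, d = 6.
So g(t) = -t³ - 6t² - 3t + 6.
Check: g(5) = -284. ✓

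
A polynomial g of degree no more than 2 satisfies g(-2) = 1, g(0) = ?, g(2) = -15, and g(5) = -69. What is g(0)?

1

The 3 known points determine the degree-2 polynomial uniquely.
Write g(u) = au^2 + bu + c. Substituting each data point gives a linear system:
  4a - 2b + c = 1
  4a + 2b + c = -15
  25a + 5b + c = -69
Solving the system yields a = -2, b = -4, c = 1.
So g(u) = -2u^2 - 4u + 1.
Then g(0) = 1.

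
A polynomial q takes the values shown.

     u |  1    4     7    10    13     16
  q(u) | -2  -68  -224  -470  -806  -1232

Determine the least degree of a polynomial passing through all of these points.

2

Forward differences of the values at u = 1, 4, 7, 10, 13, 16:
  q  : -2  -68  -224  -470  -806  -1232
  Δ  : -66  -156  -246  -336  -426
  Δ^2: -90  -90  -90  -90
  Δ^3: 0  0  0
  Δ^4: 0  0
  Δ^5: 0
The second differences are constant (-90) and nonzero, while all higher differences vanish, so the minimal degree is 2.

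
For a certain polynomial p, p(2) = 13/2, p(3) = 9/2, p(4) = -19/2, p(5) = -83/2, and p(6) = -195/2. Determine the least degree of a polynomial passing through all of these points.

3

Forward differences of the values at x = 2, 3, 4, 5, 6:
  p  : 13/2  9/2  -19/2  -83/2  -195/2
  Δ  : -2  -14  -32  -56
  Δ^2: -12  -18  -24
  Δ^3: -6  -6
  Δ^4: 0
The third differences are constant (-6) and nonzero, while all higher differences vanish, so the minimal degree is 3.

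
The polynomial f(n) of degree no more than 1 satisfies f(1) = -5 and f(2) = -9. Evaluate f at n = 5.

-21

Using the Lagrange interpolation formula with nodes 1, 2:
  L_0(n) = (n - 2) / -1
  L_1(n) = (n - 1) / 1
Then f(n) = -5·L_0(n) - 9·L_1(n).
Expanding and collecting terms gives f(n) = -4n - 1.
Evaluating at n = 5: f(5) = -21.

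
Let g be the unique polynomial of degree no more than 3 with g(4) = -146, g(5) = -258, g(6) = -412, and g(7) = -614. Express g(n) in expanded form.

Write g(n) = an^3 + bn^2 + cn + d. Substituting each data point gives a linear system:
  64a + 16b + 4c + d = -146
  125a + 25b + 5c + d = -258
  216a + 36b + 6c + d = -412
  343a + 49b + 7c + d = -614
Solving the system yields a = -1, b = -6, c = 3, d = 2.
So g(n) = -n³ - 6n² + 3n + 2.
Check: g(4) = -146. ✓

g(n) = -n^3 - 6n^2 + 3n + 2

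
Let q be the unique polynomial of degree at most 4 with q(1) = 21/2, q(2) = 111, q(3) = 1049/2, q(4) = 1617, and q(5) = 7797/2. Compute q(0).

Write q(x) = ax^4 + bx^3 + cx^2 + dx + e. Substituting each data point gives a linear system:
  a + b + c + d + e = 21/2
  16a + 8b + 4c + 2d + e = 111
  81a + 27b + 9c + 3d + e = 1049/2
  256a + 64b + 16c + 4d + e = 1617
  625a + 125b + 25c + 5d + e = 7797/2
Solving the system yields a = 6, b = 1, c = 1/2, d = 2, e = 1.
So q(x) = 6x⁴ + x³ + (1/2)x² + 2x + 1.
Then q(0) = 1.

1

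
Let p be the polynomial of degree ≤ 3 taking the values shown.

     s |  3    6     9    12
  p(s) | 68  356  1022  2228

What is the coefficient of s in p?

6

Write p(s) = as^3 + bs^2 + cs + d. Substituting each data point gives a linear system:
  27a + 9b + 3c + d = 68
  216a + 36b + 6c + d = 356
  729a + 81b + 9c + d = 1022
  1728a + 144b + 12c + d = 2228
Solving the system yields a = 1, b = 3, c = 6, d = -4.
So p(s) = s³ + 3s² + 6s - 4.
The coefficient of s is 6.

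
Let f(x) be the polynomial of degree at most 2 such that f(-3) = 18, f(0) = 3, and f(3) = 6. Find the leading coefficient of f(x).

Write f(x) = ax^2 + bx + c. Substituting each data point gives a linear system:
  9a - 3b + c = 18
  c = 3
  9a + 3b + c = 6
Solving the system yields a = 1, b = -2, c = 3.
So f(x) = x² - 2x + 3.
The leading coefficient is 1.

1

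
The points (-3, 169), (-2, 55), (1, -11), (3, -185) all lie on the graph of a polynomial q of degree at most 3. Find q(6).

Using the Lagrange interpolation formula with nodes -3, -2, 1, 3:
  L_0(s) = (s + 2)(s - 1)(s - 3) / -24
  L_1(s) = (s + 3)(s - 1)(s - 3) / 15
  L_2(s) = (s + 3)(s + 2)(s - 3) / -24
  L_3(s) = (s + 3)(s + 2)(s - 1) / 60
Then q(s) = 169·L_0(s) + 55·L_1(s) - 11·L_2(s) - 185·L_3(s).
Expanding and collecting terms gives q(s) = -6s^3 - s^2 - 5s + 1.
Evaluating at s = 6: q(6) = -1361.

-1361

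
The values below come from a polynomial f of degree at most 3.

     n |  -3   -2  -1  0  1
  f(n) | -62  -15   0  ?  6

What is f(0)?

On equispaced nodes a degree-3 polynomial has vanishing fourth forward difference, so
  f(-3) - 4·f(-2) + 6·f(-1) - 4·f(0) + f(1) = 0.
Substituting the known values and solving for f(0):
  -4·f(0) = -4
  f(0) = 1.

1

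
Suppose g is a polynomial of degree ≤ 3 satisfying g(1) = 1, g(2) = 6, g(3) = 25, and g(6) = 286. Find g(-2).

Write g(s) = as^3 + bs^2 + cs + d. Substituting each data point gives a linear system:
  a + b + c + d = 1
  8a + 4b + 2c + d = 6
  27a + 9b + 3c + d = 25
  216a + 36b + 6c + d = 286
Solving the system yields a = 2, b = -5, c = 6, d = -2.
So g(s) = 2s^3 - 5s^2 + 6s - 2.
Then g(-2) = -50.

-50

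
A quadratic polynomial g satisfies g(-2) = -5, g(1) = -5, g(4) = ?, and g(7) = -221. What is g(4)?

-77

On equispaced nodes a degree-2 polynomial has vanishing third forward difference, so
  - g(-2) + 3·g(1) - 3·g(4) + g(7) = 0.
Substituting the known values and solving for g(4):
  -3·g(4) = 231
  g(4) = -77.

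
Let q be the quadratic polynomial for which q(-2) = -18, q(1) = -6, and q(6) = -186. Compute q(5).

Write q(u) = au^2 + bu + c. Substituting each data point gives a linear system:
  4a - 2b + c = -18
  a + b + c = -6
  36a + 6b + c = -186
Solving the system yields a = -5, b = -1, c = 0.
So q(u) = -5u² - u.
Then q(5) = -130.

-130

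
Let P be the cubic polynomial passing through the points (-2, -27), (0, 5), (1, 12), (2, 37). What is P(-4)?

Using the Lagrange interpolation formula with nodes -2, 0, 1, 2:
  L_0(s) = s(s - 1)(s - 2) / -24
  L_1(s) = (s + 2)(s - 1)(s - 2) / 4
  L_2(s) = (s + 2)s(s - 2) / -3
  L_3(s) = (s + 2)s(s - 1) / 8
Then P(s) = -27·L_0(s) + 5·L_1(s) + 12·L_2(s) + 37·L_3(s).
Expanding and collecting terms gives P(s) = 3s^3 + 4s + 5.
Evaluating at s = -4: P(-4) = -203.

-203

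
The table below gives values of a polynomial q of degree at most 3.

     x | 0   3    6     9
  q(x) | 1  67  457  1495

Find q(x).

q(x) = 2x^3 + 4x + 1

Using the Lagrange interpolation formula with nodes 0, 3, 6, 9:
  L_0(x) = (x - 3)(x - 6)(x - 9) / -162
  L_1(x) = x(x - 6)(x - 9) / 54
  L_2(x) = x(x - 3)(x - 9) / -54
  L_3(x) = x(x - 3)(x - 6) / 162
Then q(x) = 1·L_0(x) + 67·L_1(x) + 457·L_2(x) + 1495·L_3(x).
Expanding and collecting terms gives q(x) = 2x^3 + 4x + 1.
Check: q(3) = 67. ✓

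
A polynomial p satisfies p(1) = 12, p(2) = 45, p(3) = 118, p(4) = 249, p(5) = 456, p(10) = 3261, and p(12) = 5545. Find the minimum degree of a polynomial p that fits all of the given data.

3

Divided differences on the nodes 1, 2, 3, 4, 5, 10, 12:
  order 0: 12  45  118  249  456  3261  5545
  order 1: 33  73  131  207  561  1142
  order 2: 20  29  38  59  83
  order 3: 3  3  3  3
  order 4: 0  0  0
  order 5: 0  0
  order 6: 0
The order-3 divided differences are all 3 (nonzero) and every higher order vanishes, so the data lies on a polynomial of degree exactly 3.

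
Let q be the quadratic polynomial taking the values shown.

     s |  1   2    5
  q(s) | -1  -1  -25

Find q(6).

Write q(s) = as^2 + bs + c. Substituting each data point gives a linear system:
  a + b + c = -1
  4a + 2b + c = -1
  25a + 5b + c = -25
Solving the system yields a = -2, b = 6, c = -5.
So q(s) = -2s^2 + 6s - 5.
Then q(6) = -41.

-41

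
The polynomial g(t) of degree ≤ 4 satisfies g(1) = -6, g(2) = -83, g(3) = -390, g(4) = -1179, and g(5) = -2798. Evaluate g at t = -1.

Write g(t) = at^4 + bt^3 + ct^2 + dt + e. Substituting each data point gives a linear system:
  a + b + c + d + e = -6
  16a + 8b + 4c + 2d + e = -83
  81a + 27b + 9c + 3d + e = -390
  256a + 64b + 16c + 4d + e = -1179
  625a + 125b + 25c + 5d + e = -2798
Solving the system yields a = -4, b = -2, c = -3, d = 6, e = -3.
So g(t) = -4t⁴ - 2t³ - 3t² + 6t - 3.
Then g(-1) = -14.

-14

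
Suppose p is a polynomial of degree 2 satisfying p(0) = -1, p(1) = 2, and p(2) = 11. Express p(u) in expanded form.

Write p(u) = au^2 + bu + c. Substituting each data point gives a linear system:
  c = -1
  a + b + c = 2
  4a + 2b + c = 11
Solving the system yields a = 3, b = 0, c = -1.
So p(u) = 3u^2 - 1.
Check: p(2) = 11. ✓

p(u) = 3u^2 - 1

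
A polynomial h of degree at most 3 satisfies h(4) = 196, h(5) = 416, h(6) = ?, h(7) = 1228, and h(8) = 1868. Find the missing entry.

752

The 4 known points determine the degree-3 polynomial uniquely.
Write h(n) = an^3 + bn^2 + cn + d. Substituting each data point gives a linear system:
  64a + 16b + 4c + d = 196
  125a + 25b + 5c + d = 416
  343a + 49b + 7c + d = 1228
  512a + 64b + 8c + d = 1868
Solving the system yields a = 4, b = -2, c = -6, d = -4.
So h(n) = 4n³ - 2n² - 6n - 4.
Then h(6) = 752.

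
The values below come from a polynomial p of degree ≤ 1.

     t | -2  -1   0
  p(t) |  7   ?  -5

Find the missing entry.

The 2 known points determine the degree-1 polynomial uniquely.
Write p(t) = at + b. Substituting each data point gives a linear system:
  -2a + b = 7
  b = -5
Solving the system yields a = -6, b = -5.
So p(t) = -6t - 5.
Then p(-1) = 1.

1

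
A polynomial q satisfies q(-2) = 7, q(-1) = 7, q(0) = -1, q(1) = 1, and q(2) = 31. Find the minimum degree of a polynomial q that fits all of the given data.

Forward differences of the values at t = -2, -1, 0, 1, 2:
  q  : 7  7  -1  1  31
  Δ  : 0  -8  2  30
  Δ^2: -8  10  28
  Δ^3: 18  18
  Δ^4: 0
The third differences are constant (18) and nonzero, while all higher differences vanish, so the minimal degree is 3.

3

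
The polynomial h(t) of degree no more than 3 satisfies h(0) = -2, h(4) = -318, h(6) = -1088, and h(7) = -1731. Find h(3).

Using the Lagrange interpolation formula with nodes 0, 4, 6, 7:
  L_0(t) = (t - 4)(t - 6)(t - 7) / -168
  L_1(t) = t(t - 6)(t - 7) / 24
  L_2(t) = t(t - 4)(t - 7) / -12
  L_3(t) = t(t - 4)(t - 6) / 21
Then h(t) = -2·L_0(t) - 318·L_1(t) - 1088·L_2(t) - 1731·L_3(t).
Expanding and collecting terms gives h(t) = -5t³ - t² + 5t - 2.
Evaluating at t = 3: h(3) = -131.

-131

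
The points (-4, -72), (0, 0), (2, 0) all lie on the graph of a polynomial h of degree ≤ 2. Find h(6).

-72

Using the Lagrange interpolation formula with nodes -4, 0, 2:
  L_0(n) = n(n - 2) / 24
  L_1(n) = (n + 4)(n - 2) / -8
  L_2(n) = (n + 4)n / 12
Then h(n) = -72·L_0(n) + 0·L_1(n) + 0·L_2(n).
Expanding and collecting terms gives h(n) = -3n^2 + 6n.
Evaluating at n = 6: h(6) = -72.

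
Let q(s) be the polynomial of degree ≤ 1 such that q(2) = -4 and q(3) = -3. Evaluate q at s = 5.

-1

Using the Lagrange interpolation formula with nodes 2, 3:
  L_0(s) = (s - 3) / -1
  L_1(s) = (s - 2) / 1
Then q(s) = -4·L_0(s) - 3·L_1(s).
Expanding and collecting terms gives q(s) = s - 6.
Evaluating at s = 5: q(5) = -1.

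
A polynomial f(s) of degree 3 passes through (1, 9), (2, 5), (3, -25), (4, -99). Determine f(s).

f(s) = -3s^3 + 5s^2 + 2s + 5

Using the Lagrange interpolation formula with nodes 1, 2, 3, 4:
  L_0(s) = (s - 2)(s - 3)(s - 4) / -6
  L_1(s) = (s - 1)(s - 3)(s - 4) / 2
  L_2(s) = (s - 1)(s - 2)(s - 4) / -2
  L_3(s) = (s - 1)(s - 2)(s - 3) / 6
Then f(s) = 9·L_0(s) + 5·L_1(s) - 25·L_2(s) - 99·L_3(s).
Expanding and collecting terms gives f(s) = -3s^3 + 5s^2 + 2s + 5.
Check: f(4) = -99. ✓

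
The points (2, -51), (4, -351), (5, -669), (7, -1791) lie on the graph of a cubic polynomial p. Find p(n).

p(n) = -5n^3 - n^2 - 4n + 1

Write p(n) = an^3 + bn^2 + cn + d. Substituting each data point gives a linear system:
  8a + 4b + 2c + d = -51
  64a + 16b + 4c + d = -351
  125a + 25b + 5c + d = -669
  343a + 49b + 7c + d = -1791
Solving the system yields a = -5, b = -1, c = -4, d = 1.
So p(n) = -5n³ - n² - 4n + 1.
Check: p(5) = -669. ✓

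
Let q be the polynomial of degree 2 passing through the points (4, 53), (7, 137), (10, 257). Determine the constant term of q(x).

Write q(x) = ax^2 + bx + c. Substituting each data point gives a linear system:
  16a + 4b + c = 53
  49a + 7b + c = 137
  100a + 10b + c = 257
Solving the system yields a = 2, b = 6, c = -3.
So q(x) = 2x^2 + 6x - 3.
The constant term is -3.

-3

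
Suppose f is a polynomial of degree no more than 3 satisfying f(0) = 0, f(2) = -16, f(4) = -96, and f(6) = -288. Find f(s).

f(s) = -s^3 - 2s^2

Using the Lagrange interpolation formula with nodes 0, 2, 4, 6:
  L_0(s) = (s - 2)(s - 4)(s - 6) / -48
  L_1(s) = s(s - 4)(s - 6) / 16
  L_2(s) = s(s - 2)(s - 6) / -16
  L_3(s) = s(s - 2)(s - 4) / 48
Then f(s) = 0·L_0(s) - 16·L_1(s) - 96·L_2(s) - 288·L_3(s).
Expanding and collecting terms gives f(s) = -s^3 - 2s^2.
Check: f(6) = -288. ✓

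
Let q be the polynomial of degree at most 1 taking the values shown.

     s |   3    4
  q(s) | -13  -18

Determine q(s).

q(s) = -5s + 2

Write q(s) = as + b. Substituting each data point gives a linear system:
  3a + b = -13
  4a + b = -18
Solving the system yields a = -5, b = 2.
So q(s) = -5s + 2.
Check: q(4) = -18. ✓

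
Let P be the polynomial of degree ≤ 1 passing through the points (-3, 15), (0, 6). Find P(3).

-3

Using the Lagrange interpolation formula with nodes -3, 0:
  L_0(t) = t / -3
  L_1(t) = (t + 3) / 3
Then P(t) = 15·L_0(t) + 6·L_1(t).
Expanding and collecting terms gives P(t) = -3t + 6.
Evaluating at t = 3: P(3) = -3.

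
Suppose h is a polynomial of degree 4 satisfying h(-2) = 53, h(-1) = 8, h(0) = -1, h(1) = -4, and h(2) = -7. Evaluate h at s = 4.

83

Forward differences of the values at s = -2, -1, 0, 1, 2:
  h  : 53  8  -1  -4  -7
  Δ  : -45  -9  -3  -3
  Δ^2: 36  6  0
  Δ^3: -30  -6
  Δ^4: 24
The fourth differences are constant, confirming degree 4.
Interpolating (Newton forward form) and evaluating at s = 4 gives h(4) = 83.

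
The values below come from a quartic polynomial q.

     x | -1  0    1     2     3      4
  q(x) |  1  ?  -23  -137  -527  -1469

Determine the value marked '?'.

-5

The 5 known points determine the degree-4 polynomial uniquely.
Write q(x) = ax^4 + bx^3 + cx^2 + dx + e. Substituting each data point gives a linear system:
  a - b + c - d + e = 1
  a + b + c + d + e = -23
  16a + 8b + 4c + 2d + e = -137
  81a + 27b + 9c + 3d + e = -527
  256a + 64b + 16c + 4d + e = -1469
Solving the system yields a = -4, b = -6, c = -2, d = -6, e = -5.
So q(x) = -4x^4 - 6x^3 - 2x^2 - 6x - 5.
Then q(0) = -5.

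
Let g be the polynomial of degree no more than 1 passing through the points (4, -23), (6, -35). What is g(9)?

Write g(n) = an + b. Substituting each data point gives a linear system:
  4a + b = -23
  6a + b = -35
Solving the system yields a = -6, b = 1.
So g(n) = -6n + 1.
Then g(9) = -53.

-53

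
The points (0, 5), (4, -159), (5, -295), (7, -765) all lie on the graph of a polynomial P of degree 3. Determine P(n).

P(n) = -2n^3 - n^2 - 5n + 5

Using the Lagrange interpolation formula with nodes 0, 4, 5, 7:
  L_0(n) = (n - 4)(n - 5)(n - 7) / -140
  L_1(n) = n(n - 5)(n - 7) / 12
  L_2(n) = n(n - 4)(n - 7) / -10
  L_3(n) = n(n - 4)(n - 5) / 42
Then P(n) = 5·L_0(n) - 159·L_1(n) - 295·L_2(n) - 765·L_3(n).
Expanding and collecting terms gives P(n) = -2n^3 - n^2 - 5n + 5.
Check: P(0) = 5. ✓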